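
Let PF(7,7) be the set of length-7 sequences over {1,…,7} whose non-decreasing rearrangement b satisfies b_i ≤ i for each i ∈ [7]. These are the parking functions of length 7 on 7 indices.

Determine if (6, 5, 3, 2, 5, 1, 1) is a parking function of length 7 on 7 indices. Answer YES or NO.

Sorted: b = (1, 1, 2, 3, 5, 5, 6).
  b_1=1 ≤ 1
  b_2=1 ≤ 2
  b_3=2 ≤ 3
  b_4=3 ≤ 4
  b_5=5 ≤ 5
  b_6=5 ≤ 6
  b_7=6 ≤ 7
All bounds hold ⇒ YES

YES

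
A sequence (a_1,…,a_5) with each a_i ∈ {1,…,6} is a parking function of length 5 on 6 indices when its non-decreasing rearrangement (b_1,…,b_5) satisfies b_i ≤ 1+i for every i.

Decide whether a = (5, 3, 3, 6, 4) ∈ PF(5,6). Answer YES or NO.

NO

Order a: b = (3, 3, 4, 5, 6).
  b_1=3 > 2
  fails at i=1 ⇒ NO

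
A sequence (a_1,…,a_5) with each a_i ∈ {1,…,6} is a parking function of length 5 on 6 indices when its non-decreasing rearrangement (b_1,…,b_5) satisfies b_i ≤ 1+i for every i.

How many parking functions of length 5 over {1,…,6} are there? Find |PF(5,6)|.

|PF| = (6+1−5)·(6+1)^{5−1} = 2·2401 = 4802 (Konheim–Weiss)
Example (5,6,1,1,2) → sorted (1,1,2,5,6): b_i ≤ 1+i ∀i, a PF.

4802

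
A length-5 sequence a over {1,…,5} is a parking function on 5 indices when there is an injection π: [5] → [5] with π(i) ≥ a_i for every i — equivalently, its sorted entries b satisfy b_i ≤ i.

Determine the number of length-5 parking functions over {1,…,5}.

|PF(5,5)| = (5−5+1)·(5+1)^(5−1) = 1×1296 = 1296 (Konheim–Weiss)
E.g. (2,1,4,1,3) → sorted (1,1,2,3,4): b_i ≤ i ∀i, a PF.

1296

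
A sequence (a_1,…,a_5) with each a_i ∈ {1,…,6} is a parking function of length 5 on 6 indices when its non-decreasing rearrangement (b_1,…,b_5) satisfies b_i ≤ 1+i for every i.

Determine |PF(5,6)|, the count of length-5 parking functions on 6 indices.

#PF = 2·7^4 = 2 · 2401 = 4802 (Pollak)
One tuple (6,4,3,2,3) → sorted (2,3,3,4,6): b_i ≤ 1+i ∀i, a PF.

4802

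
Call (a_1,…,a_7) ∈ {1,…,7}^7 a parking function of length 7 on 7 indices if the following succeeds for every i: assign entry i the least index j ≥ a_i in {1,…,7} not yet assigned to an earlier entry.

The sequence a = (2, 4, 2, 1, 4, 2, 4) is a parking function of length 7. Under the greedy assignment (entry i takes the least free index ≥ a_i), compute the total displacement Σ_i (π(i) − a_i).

Σπ = 28 ({1..7} each once); Σa = 2+4+2+1+4+2+4 = 19; disp = 28−19 = 9.

9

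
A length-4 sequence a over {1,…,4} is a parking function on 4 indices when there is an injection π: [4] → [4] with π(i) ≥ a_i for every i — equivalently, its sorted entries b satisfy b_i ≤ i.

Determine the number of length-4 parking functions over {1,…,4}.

Count = (4−4+1)·(4+1)^(4−1) = 1×125 = 125 (Pollak)
One tuple (1,2,1,3) → sorted (1,1,2,3): b_i ≤ i ∀i, a PF.

125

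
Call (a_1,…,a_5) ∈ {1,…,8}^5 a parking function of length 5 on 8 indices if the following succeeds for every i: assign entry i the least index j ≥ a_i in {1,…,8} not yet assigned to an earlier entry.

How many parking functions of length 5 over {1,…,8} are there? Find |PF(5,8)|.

26244

|PF| = (8+1−5)·(8+1)^{5−1} = 4 · 6561 = 26244 (Pollak)
Example (4,6,7,1,8) → sorted (1,4,6,7,8): b_i ≤ 3+i ∀i, a PF.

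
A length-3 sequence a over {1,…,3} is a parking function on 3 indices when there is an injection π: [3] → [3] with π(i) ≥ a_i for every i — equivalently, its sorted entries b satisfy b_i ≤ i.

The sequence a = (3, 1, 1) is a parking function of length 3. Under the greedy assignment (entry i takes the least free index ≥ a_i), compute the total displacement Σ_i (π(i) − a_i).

Σπ = 6 ({1..3} each once); Σa = 3+1+1 = 5; disp = 6−5 = 1.

1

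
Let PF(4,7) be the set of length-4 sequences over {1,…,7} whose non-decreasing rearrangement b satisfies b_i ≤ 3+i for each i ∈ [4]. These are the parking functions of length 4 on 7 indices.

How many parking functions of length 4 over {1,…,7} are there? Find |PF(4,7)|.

#PF = (8−4)·8^(4−1) = 4×512 = 2048 [KW]
E.g. (5,3,2,7) → sorted (2,3,5,7): b_i ≤ 3+i ∀i, a PF.

2048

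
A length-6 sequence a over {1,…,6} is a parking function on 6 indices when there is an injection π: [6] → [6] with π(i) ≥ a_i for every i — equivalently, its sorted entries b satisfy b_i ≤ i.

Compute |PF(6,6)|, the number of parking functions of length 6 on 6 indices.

16807

|PF| = (6+1−6)·(6+1)^{6−1} = 1×16807 = 16807 (Pollak)
Check (1,4,5,2,1,4) → sorted (1,1,2,4,4,5): b_i ≤ i ∀i, a PF.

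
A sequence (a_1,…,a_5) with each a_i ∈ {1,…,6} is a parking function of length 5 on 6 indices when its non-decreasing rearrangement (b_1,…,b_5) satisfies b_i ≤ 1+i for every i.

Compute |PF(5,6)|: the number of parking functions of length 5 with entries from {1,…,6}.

4802

|PF| = (6+1−5)·(6+1)^{5−1} = 2×2401 = 4802 [KW]
One tuple (1,3,1,3,6) → sorted (1,1,3,3,6): b_i ≤ 1+i ∀i, a PF.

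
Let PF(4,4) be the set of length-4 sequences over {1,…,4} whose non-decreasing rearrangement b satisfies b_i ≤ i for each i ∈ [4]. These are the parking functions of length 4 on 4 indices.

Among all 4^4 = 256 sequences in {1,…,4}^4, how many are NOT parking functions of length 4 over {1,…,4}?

|PF| = (4−4+1)·(4+1)^(4−1) = 1 · 125 = 125 [KW]
One tuple (4,4,4,4) → sorted (4,4,4,4): b_1=4>1, not a PF.
So 256 − 125 = 131 fail.

131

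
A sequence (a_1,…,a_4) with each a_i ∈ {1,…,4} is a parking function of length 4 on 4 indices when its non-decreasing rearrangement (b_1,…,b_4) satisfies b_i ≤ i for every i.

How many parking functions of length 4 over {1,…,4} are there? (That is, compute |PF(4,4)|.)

125

Count = 1·5^3 = 1 · 125 = 125 (Pollak)
Example (2,3,1,4) → sorted (1,2,3,4): b_i ≤ i ∀i, a PF.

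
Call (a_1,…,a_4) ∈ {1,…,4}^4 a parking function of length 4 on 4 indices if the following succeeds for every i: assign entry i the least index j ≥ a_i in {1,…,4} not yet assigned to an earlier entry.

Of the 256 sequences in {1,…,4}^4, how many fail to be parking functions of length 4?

#PF = (5−4)·5^(4−1) = 1 · 125 = 125
One tuple (4,2,3,4) → sorted (2,3,4,4): b_1=2>1, not a PF.
So 256 − 125 = 131 fail.

131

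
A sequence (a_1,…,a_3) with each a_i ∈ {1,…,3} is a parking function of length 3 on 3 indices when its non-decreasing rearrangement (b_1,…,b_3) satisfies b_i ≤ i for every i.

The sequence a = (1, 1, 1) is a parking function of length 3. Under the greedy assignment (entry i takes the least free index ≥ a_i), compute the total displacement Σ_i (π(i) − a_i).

3

Σπ(i) = 1+…+3 = 6; Σa = 1+1+1 = 3; disp = 6−3 = 3.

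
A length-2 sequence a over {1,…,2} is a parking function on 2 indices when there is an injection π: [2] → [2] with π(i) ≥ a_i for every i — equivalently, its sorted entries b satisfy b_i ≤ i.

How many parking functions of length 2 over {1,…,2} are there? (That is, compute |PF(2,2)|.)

|PF(2,2)| = (3−2)·3^(2−1) = 1 · 3 = 3 [KW]
One tuple (1,2) → sorted (1,2): b_i ≤ i ∀i, a PF.

3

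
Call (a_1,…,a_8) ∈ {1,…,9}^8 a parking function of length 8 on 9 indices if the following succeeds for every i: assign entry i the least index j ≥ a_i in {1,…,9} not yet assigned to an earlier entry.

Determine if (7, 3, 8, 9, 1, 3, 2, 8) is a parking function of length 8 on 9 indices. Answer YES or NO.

NO

Rearranged: b = (1, 2, 3, 3, 7, 8, 8, 9).
  b_1=1 ≤ 2
  b_2=2 ≤ 3
  b_3=3 ≤ 4
  b_4=3 ≤ 5
  b_5=7 > 6
  fails at i=5 ⇒ NO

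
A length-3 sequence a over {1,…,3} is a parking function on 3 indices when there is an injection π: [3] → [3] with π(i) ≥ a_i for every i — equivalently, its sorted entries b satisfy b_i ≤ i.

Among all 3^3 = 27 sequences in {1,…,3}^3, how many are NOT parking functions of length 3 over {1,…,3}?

11

Count = (3−3+1)·(3+1)^(3−1) = 1·16 = 16
Check (3,3,3) → sorted (3,3,3): b_1=3>1, not a PF.
So 27 − 16 = 11 fail.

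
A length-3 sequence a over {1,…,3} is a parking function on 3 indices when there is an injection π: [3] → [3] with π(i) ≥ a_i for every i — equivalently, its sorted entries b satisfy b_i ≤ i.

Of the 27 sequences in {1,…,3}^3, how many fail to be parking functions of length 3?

11

|PF(3,3)| = 1·4^2 = 1 · 16 = 16 [KW]
Example (3,2,3) → sorted (2,3,3): b_1=2>1, not a PF.
So 27 − 16 = 11 fail.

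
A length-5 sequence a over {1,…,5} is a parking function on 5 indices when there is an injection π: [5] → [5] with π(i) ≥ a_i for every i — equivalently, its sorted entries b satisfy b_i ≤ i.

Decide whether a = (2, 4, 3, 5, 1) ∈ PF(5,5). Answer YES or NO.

YES

Rearranged: b = (1, 2, 3, 4, 5).
  b_1=1 ≤ 1
  b_2=2 ≤ 2
  b_3=3 ≤ 3
  b_4=4 ≤ 4
  b_5=5 ≤ 5
All bounds hold ⇒ YES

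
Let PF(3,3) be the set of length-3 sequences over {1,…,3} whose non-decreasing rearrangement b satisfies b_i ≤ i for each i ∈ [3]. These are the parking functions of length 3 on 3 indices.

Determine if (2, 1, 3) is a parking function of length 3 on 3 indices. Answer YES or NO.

Sorted: b = (1, 2, 3).
  b_1=1 ≤ 1
  b_2=2 ≤ 2
  b_3=3 ≤ 3
All bounds hold ⇒ YES

YES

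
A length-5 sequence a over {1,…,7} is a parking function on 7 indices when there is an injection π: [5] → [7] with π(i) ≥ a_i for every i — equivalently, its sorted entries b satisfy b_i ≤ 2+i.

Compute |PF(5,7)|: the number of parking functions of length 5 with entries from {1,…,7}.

Count = 3·8^4 = 3×4096 = 12288 (Konheim–Weiss)
E.g. (3,2,4,6,3) → sorted (2,3,3,4,6): b_i ≤ 2+i ∀i, a PF.

12288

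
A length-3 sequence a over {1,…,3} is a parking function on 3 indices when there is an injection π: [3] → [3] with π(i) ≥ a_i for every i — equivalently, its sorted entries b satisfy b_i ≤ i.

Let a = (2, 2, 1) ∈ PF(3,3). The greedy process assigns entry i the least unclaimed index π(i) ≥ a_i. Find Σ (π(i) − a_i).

1

Σπ = 3·4/2 = 6 (π permutes [3]); Σa = 2+2+1 = 5; disp = 6−5 = 1.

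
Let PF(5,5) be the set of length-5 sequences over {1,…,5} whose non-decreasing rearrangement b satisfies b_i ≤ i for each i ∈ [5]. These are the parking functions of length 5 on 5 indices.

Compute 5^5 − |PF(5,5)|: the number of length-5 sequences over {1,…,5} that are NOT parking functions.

Count = (5+1−5)·(5+1)^{5−1} = 1 · 1296 = 1296 (Konheim–Weiss)
Example (2,5,2,2,2) → sorted (2,2,2,2,5): b_1=2>1, not a PF.
5^5 − 1296 = 3125 − 1296 = 1829

1829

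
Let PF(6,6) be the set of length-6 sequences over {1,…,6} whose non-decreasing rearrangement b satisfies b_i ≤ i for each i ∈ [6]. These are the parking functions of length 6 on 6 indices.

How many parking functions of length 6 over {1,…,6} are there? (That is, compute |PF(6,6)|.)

Count = (6−6+1)·(6+1)^(6−1) = 1×16807 = 16807
E.g. (1,1,1,4,1,4) → sorted (1,1,1,1,4,4): b_i ≤ i ∀i, a PF.

16807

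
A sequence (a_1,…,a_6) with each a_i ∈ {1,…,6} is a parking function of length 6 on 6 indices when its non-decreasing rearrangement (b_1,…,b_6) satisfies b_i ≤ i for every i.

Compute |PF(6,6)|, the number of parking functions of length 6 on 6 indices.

|PF(6,6)| = 1·7^5 = 1·16807 = 16807
Example (1,2,2,4,5,4) → sorted (1,2,2,4,4,5): b_i ≤ i ∀i, a PF.

16807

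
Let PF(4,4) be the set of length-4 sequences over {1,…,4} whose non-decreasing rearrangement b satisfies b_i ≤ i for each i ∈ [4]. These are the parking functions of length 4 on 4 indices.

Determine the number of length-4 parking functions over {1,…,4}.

125

#PF = (4+1−4)·(4+1)^{4−1} = 1·125 = 125 (Konheim–Weiss)
One tuple (3,1,2,2) → sorted (1,2,2,3): b_i ≤ i ∀i, a PF.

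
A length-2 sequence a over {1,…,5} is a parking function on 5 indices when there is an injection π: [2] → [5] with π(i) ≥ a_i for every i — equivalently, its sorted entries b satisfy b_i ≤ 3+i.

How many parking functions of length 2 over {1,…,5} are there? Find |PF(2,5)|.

#PF = 4·6^1 = 4×6 = 24 [KW]
One tuple (3,2) → sorted (2,3): b_i ≤ 3+i ∀i, a PF.

24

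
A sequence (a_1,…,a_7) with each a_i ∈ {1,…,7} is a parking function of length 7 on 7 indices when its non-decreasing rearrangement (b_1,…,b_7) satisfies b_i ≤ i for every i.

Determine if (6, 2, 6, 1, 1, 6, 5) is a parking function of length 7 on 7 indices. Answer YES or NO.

NO

Order a: b = (1, 1, 2, 5, 6, 6, 6).
  b_1=1 ≤ 1
  b_2=1 ≤ 2
  b_3=2 ≤ 3
  b_4=5 > 4
  fails at i=4 ⇒ NO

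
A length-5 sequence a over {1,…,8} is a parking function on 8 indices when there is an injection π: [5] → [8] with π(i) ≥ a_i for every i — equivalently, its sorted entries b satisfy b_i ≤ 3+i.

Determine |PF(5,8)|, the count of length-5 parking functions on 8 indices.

26244

|PF| = (8+1−5)·(8+1)^{5−1} = 4·6561 = 26244 [KW]
Example (7,3,8,4,3) → sorted (3,3,4,7,8): b_i ≤ 3+i ∀i, a PF.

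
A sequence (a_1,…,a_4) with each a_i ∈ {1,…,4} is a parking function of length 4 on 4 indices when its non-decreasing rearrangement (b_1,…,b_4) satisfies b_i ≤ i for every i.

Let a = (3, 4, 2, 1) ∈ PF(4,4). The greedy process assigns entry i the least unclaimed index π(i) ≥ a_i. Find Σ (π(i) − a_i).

0

Σπ(i) = 1+…+4 = 10; Σa = 3+4+2+1 = 10; disp = 10−10 = 0.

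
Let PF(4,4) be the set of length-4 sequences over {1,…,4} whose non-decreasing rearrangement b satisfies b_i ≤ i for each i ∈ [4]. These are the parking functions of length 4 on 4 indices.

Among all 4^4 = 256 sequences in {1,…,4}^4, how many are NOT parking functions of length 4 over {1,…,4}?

#PF = (4+1−4)·(4+1)^{4−1} = 1×125 = 125
One tuple (4,4,2,4) → sorted (2,4,4,4): b_1=2>1, not a PF.
4^4 − 125 = 256 − 125 = 131

131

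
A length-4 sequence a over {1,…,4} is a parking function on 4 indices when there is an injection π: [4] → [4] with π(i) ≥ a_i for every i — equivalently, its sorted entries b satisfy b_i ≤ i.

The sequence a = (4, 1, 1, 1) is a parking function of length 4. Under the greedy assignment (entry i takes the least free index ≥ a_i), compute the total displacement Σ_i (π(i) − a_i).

3

Σπ = 10 ({1..4} each once); Σa = 4+1+1+1 = 7; disp = 10−7 = 3.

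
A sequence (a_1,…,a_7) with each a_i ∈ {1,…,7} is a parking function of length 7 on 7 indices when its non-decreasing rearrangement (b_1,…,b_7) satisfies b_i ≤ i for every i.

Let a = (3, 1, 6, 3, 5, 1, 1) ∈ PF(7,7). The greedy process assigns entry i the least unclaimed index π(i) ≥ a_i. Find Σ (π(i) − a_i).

Σπ = 7·8/2 = 28 (π permutes [7]); Σa = 3+1+6+3+5+1+1 = 20; disp = 28−20 = 8.

8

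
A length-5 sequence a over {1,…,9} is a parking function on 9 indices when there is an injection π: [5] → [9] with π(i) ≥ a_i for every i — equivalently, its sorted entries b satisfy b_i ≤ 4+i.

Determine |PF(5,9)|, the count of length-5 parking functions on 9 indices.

50000

|PF| = (9−5+1)·(9+1)^(5−1) = 5 · 10000 = 50000 [KW]
E.g. (1,1,8,4,5) → sorted (1,1,4,5,8): b_i ≤ 4+i ∀i, a PF.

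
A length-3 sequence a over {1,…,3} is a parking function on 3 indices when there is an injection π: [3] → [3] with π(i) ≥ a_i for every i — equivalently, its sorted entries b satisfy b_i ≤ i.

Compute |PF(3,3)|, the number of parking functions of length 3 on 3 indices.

#PF = (3+1−3)·(3+1)^{3−1} = 1×16 = 16 (Pollak)
E.g. (1,3,2) → sorted (1,2,3): b_i ≤ i ∀i, a PF.

16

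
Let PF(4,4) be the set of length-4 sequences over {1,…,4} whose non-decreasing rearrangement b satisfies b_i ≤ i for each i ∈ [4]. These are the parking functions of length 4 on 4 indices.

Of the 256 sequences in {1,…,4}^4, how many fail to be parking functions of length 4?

#PF = (5−4)·5^(4−1) = 1·125 = 125 [KW]
E.g. (3,4,2,4) → sorted (2,3,4,4): b_1=2>1, not a PF.
So 256 − 125 = 131 fail.

131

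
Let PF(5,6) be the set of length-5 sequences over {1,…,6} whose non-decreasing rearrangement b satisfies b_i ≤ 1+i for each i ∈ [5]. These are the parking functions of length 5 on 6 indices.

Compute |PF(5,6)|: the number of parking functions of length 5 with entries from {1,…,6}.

#PF = (6+1−5)·(6+1)^{5−1} = 2 · 2401 = 4802 (Konheim–Weiss)
Example (4,1,5,2,4) → sorted (1,2,4,4,5): b_i ≤ 1+i ∀i, a PF.

4802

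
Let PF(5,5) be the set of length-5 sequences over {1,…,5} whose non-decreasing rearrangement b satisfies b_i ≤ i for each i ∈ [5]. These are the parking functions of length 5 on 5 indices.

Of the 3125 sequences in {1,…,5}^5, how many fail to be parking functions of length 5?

Count = (6−5)·6^(5−1) = 1×1296 = 1296 (Pollak)
One tuple (5,5,3,5,5) → sorted (3,5,5,5,5): b_1=3>1, not a PF.
5^5 − 1296 = 3125 − 1296 = 1829

1829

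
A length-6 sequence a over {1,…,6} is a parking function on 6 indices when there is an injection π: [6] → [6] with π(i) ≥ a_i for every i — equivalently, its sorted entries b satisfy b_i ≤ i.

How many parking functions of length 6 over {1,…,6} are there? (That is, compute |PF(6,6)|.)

|PF| = (7−6)·7^(6−1) = 1×16807 = 16807 [KW]
Check (1,4,5,3,1,3) → sorted (1,1,3,3,4,5): b_i ≤ i ∀i, a PF.

16807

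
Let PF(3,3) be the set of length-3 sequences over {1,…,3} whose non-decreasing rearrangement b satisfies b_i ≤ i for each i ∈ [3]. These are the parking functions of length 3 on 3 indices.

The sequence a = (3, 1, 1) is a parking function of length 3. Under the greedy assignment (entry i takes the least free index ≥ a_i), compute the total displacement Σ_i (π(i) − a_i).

1

Σπ = 3·4/2 = 6 (π permutes [3]); Σa = 3+1+1 = 5; disp = 6−5 = 1.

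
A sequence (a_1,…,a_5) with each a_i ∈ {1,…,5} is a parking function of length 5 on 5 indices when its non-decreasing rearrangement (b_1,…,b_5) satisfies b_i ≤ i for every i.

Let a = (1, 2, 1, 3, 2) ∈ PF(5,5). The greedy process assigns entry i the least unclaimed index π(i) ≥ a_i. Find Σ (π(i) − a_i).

Σπ = 5·6/2 = 15 (π permutes [5]); Σa = 1+2+1+3+2 = 9; disp = 15−9 = 6.

6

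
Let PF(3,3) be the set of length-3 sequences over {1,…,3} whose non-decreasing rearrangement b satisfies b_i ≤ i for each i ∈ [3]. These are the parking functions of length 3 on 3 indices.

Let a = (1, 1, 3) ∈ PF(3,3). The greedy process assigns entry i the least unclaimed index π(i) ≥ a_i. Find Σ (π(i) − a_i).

1

Σπ = 6 ({1..3} each once); Σa = 1+1+3 = 5; disp = 6−5 = 1.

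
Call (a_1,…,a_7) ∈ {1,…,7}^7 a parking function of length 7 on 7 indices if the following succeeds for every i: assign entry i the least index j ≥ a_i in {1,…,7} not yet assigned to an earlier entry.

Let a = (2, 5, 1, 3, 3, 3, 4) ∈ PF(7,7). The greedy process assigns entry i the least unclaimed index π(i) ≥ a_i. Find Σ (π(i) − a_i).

7

Σπ = 28 ({1..7} each once); Σa = 2+5+1+3+3+3+4 = 21; disp = 28−21 = 7.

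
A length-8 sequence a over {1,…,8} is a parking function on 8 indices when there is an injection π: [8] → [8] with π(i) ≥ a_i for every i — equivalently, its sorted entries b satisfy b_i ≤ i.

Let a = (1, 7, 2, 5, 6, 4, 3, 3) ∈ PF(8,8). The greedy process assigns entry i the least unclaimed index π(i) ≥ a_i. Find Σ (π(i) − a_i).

Σπ = 36 ({1..8} each once); Σa = 1+7+2+5+6+4+3+3 = 31; disp = 36−31 = 5.

5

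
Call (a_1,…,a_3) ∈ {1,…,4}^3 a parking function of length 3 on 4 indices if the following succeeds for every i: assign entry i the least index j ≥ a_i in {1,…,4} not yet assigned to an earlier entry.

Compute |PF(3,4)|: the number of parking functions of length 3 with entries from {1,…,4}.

Count = (4−3+1)·(4+1)^(3−1) = 2·25 = 50
Example (2,1,4) → sorted (1,2,4): b_i ≤ 1+i ∀i, a PF.

50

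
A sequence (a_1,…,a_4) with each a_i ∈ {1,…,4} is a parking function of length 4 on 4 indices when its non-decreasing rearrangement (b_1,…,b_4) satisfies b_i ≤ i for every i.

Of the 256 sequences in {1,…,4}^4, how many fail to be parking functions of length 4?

#PF = (4+1−4)·(4+1)^{4−1} = 1 · 125 = 125 (Pollak)
Example (4,3,2,3) → sorted (2,3,3,4): b_1=2>1, not a PF.
So 256 − 125 = 131 fail.

131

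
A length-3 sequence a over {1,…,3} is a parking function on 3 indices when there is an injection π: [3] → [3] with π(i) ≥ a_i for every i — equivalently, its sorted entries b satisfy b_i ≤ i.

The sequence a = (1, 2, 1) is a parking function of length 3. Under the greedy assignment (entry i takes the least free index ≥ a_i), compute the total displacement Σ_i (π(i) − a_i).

2

Σπ = 6 ({1..3} each once); Σa = 1+2+1 = 4; disp = 6−4 = 2.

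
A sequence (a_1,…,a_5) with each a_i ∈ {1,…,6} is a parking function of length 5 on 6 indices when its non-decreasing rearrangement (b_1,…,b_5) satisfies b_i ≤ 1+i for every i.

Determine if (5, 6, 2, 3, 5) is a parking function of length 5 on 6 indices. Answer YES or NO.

NO

Rearranged: b = (2, 3, 5, 5, 6).
  b_1=2 ≤ 2
  b_2=3 ≤ 3
  b_3=5 > 4
  fails at i=3 ⇒ NO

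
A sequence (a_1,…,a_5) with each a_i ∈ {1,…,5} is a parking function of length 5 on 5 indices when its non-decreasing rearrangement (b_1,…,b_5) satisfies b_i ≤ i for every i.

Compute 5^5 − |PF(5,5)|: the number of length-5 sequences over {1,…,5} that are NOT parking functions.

|PF(5,5)| = (5−5+1)·(5+1)^(5−1) = 1×1296 = 1296 [KW]
Example (5,5,3,3,5) → sorted (3,3,5,5,5): b_1=3>1, not a PF.
5^5 − 1296 = 3125 − 1296 = 1829

1829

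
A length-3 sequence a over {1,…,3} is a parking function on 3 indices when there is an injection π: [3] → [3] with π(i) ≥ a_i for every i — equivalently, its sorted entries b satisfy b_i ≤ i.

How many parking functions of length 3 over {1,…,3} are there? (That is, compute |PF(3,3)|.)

#PF = 1·4^2 = 1×16 = 16 (Konheim–Weiss)
E.g. (1,1,1) → sorted (1,1,1): b_i ≤ i ∀i, a PF.

16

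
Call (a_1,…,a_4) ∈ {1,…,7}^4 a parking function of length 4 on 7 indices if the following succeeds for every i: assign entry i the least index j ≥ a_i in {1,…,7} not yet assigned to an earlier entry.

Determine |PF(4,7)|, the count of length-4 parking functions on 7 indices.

2048

|PF| = (7−4+1)·(7+1)^(4−1) = 4×512 = 2048 (Pollak)
Example (7,6,2,5) → sorted (2,5,6,7): b_i ≤ 3+i ∀i, a PF.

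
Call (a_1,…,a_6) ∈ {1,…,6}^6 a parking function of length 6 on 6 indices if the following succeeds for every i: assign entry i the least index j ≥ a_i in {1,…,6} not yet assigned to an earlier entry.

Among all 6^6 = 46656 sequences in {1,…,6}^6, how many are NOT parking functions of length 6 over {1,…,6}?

29849

Count = (6+1−6)·(6+1)^{6−1} = 1 · 16807 = 16807 [KW]
Check (2,2,5,6,6,6) → sorted (2,2,5,6,6,6): b_1=2>1, not a PF.
Total 46656; non-PF = 46656−16807 = 29849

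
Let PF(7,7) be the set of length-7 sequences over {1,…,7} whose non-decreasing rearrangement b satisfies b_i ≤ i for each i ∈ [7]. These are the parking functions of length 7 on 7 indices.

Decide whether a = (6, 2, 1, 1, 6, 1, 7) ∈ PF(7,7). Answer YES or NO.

Sorted: b = (1, 1, 1, 2, 6, 6, 7).
  b_1=1 ≤ 1
  b_2=1 ≤ 2
  b_3=1 ≤ 3
  b_4=2 ≤ 4
  b_5=6 > 5
  fails at i=5 ⇒ NO

NO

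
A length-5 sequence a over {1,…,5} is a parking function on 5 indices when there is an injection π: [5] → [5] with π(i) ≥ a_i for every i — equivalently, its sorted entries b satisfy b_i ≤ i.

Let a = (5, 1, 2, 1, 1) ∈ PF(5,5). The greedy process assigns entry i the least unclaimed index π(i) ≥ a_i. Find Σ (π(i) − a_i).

5

Σπ = 5·6/2 = 15 (π permutes [5]); Σa = 5+1+2+1+1 = 10; disp = 15−10 = 5.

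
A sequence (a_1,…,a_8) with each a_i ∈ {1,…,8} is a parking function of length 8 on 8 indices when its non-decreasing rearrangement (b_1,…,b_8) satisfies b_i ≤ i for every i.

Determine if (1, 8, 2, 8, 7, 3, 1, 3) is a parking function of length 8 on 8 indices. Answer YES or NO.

Sorted: b = (1, 1, 2, 3, 3, 7, 8, 8).
  b_1=1 ≤ 1
  b_2=1 ≤ 2
  b_3=2 ≤ 3
  b_4=3 ≤ 4
  b_5=3 ≤ 5
  b_6=7 > 6
  fails at i=6 ⇒ NO

NO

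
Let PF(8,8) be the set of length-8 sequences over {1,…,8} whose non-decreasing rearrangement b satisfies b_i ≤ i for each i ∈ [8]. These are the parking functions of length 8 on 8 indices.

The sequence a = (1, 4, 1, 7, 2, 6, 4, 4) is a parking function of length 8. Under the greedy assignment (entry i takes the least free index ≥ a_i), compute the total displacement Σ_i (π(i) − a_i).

Σπ = 8·9/2 = 36 (π permutes [8]); Σa = 1+4+1+7+2+6+4+4 = 29; disp = 36−29 = 7.

7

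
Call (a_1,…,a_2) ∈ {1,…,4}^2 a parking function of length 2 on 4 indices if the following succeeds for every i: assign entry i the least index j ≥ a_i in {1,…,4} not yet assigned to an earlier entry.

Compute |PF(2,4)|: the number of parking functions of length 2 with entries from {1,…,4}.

|PF(2,4)| = 3·5^1 = 3×5 = 15 [KW]
Example (4,2) → sorted (2,4): b_i ≤ 2+i ∀i, a PF.

15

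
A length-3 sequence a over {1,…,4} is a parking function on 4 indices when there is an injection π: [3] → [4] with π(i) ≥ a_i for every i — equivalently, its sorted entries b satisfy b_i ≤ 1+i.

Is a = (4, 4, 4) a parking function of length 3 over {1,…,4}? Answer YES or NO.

NO

Sorted: b = (4, 4, 4).
  b_1=4 > 2
  fails at i=1 ⇒ NO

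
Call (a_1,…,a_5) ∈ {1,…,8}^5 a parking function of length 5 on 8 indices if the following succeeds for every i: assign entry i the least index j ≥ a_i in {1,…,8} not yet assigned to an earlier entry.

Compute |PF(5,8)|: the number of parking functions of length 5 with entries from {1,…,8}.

|PF(5,8)| = 4·9^4 = 4×6561 = 26244 (Pollak)
Example (1,6,5,1,7) → sorted (1,1,5,6,7): b_i ≤ 3+i ∀i, a PF.

26244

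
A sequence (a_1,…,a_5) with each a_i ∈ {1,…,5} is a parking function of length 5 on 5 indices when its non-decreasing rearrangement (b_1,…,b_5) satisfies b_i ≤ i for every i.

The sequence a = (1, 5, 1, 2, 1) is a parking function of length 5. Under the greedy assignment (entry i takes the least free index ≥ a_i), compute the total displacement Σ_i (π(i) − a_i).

Σπ = 15 ({1..5} each once); Σa = 1+5+1+2+1 = 10; disp = 15−10 = 5.

5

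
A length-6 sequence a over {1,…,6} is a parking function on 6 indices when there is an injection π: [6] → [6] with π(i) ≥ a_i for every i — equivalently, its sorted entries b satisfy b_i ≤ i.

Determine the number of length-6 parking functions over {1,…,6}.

Count = (6−6+1)·(6+1)^(6−1) = 1×16807 = 16807 (Pollak)
E.g. (4,5,5,2,3,1) → sorted (1,2,3,4,5,5): b_i ≤ i ∀i, a PF.

16807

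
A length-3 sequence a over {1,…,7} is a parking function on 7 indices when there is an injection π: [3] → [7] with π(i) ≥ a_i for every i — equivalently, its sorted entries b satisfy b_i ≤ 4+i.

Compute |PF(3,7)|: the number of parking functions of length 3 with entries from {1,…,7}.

320

#PF = (7−3+1)·(7+1)^(3−1) = 5·64 = 320 [KW]
E.g. (7,6,2) → sorted (2,6,7): b_i ≤ 4+i ∀i, a PF.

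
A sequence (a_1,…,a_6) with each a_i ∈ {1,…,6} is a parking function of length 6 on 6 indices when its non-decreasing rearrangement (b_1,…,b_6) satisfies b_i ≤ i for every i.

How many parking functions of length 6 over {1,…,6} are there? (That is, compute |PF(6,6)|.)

16807

|PF(6,6)| = (6+1−6)·(6+1)^{6−1} = 1·16807 = 16807 (Pollak)
E.g. (1,4,3,3,1,2) → sorted (1,1,2,3,3,4): b_i ≤ i ∀i, a PF.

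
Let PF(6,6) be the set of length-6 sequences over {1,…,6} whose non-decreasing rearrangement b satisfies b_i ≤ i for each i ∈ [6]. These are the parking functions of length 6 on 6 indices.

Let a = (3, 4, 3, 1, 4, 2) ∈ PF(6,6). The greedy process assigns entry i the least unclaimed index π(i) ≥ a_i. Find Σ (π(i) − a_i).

4

Σπ = 21 ({1..6} each once); Σa = 3+4+3+1+4+2 = 17; disp = 21−17 = 4.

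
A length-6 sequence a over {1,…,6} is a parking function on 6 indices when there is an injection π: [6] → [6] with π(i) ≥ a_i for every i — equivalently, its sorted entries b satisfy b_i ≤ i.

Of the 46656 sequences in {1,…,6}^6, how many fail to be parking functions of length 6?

Count = 1·7^5 = 1×16807 = 16807 [KW]
One tuple (4,4,6,2,1,6) → sorted (1,2,4,4,6,6): b_3=4>3, not a PF.
So 46656 − 16807 = 29849 fail.

29849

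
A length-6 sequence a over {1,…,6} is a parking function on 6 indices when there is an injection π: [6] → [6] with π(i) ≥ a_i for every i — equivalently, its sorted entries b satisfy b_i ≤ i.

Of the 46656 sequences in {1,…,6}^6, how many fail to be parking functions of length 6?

#PF = (6+1−6)·(6+1)^{6−1} = 1 · 16807 = 16807
One tuple (3,3,2,4,4,6) → sorted (2,3,3,4,4,6): b_1=2>1, not a PF.
6^6 − 16807 = 46656 − 16807 = 29849

29849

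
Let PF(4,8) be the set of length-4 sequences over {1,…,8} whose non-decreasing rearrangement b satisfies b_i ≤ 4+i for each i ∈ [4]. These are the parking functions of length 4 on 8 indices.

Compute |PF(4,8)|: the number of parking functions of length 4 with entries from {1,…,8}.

3645

#PF = 5·9^3 = 5 · 729 = 3645 [KW]
One tuple (8,5,1,7) → sorted (1,5,7,8): b_i ≤ 4+i ∀i, a PF.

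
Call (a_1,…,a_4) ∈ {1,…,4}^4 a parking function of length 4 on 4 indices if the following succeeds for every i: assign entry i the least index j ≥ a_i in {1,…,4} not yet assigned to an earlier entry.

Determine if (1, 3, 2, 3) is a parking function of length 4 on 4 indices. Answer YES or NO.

Sorted: b = (1, 2, 3, 3).
  b_1=1 ≤ 1
  b_2=2 ≤ 2
  b_3=3 ≤ 3
  b_4=3 ≤ 4
All bounds hold ⇒ YES

YES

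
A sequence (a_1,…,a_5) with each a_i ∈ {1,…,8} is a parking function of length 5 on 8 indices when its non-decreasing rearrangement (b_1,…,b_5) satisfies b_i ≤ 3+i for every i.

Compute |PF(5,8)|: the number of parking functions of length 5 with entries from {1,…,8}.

|PF| = (9−5)·9^(5−1) = 4 · 6561 = 26244
E.g. (1,5,7,1,6) → sorted (1,1,5,6,7): b_i ≤ 3+i ∀i, a PF.

26244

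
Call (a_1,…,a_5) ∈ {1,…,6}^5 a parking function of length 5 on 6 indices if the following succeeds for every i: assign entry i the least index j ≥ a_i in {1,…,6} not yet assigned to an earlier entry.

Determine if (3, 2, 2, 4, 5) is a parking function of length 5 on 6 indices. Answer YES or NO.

Order a: b = (2, 2, 3, 4, 5).
  b_1=2 ≤ 2
  b_2=2 ≤ 3
  b_3=3 ≤ 4
  b_4=4 ≤ 5
  b_5=5 ≤ 6
All bounds hold ⇒ YES

YES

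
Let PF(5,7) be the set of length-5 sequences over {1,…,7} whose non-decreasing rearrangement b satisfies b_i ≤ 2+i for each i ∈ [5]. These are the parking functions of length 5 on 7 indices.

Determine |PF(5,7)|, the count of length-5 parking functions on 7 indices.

Count = (7+1−5)·(7+1)^{5−1} = 3·4096 = 12288 (Konheim–Weiss)
One tuple (6,6,2,1,4) → sorted (1,2,4,6,6): b_i ≤ 2+i ∀i, a PF.

12288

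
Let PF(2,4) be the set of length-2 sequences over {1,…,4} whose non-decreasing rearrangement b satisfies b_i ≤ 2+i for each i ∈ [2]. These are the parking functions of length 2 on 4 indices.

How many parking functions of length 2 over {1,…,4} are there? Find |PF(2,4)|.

15

Count = (4+1−2)·(4+1)^{2−1} = 3×5 = 15 (Pollak)
One tuple (4,3) → sorted (3,4): b_i ≤ 2+i ∀i, a PF.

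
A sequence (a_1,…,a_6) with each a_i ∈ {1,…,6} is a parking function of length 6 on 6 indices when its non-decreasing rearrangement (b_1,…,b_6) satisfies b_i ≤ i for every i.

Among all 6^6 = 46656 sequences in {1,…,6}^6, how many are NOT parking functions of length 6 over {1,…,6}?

29849

Count = (6−6+1)·(6+1)^(6−1) = 1·16807 = 16807
One tuple (5,5,4,6,5,4) → sorted (4,4,5,5,5,6): b_1=4>1, not a PF.
6^6 − 16807 = 46656 − 16807 = 29849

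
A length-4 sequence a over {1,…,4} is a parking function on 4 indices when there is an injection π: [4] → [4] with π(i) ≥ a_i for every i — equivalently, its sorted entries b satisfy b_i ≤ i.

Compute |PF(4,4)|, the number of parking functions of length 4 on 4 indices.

125

|PF| = (4−4+1)·(4+1)^(4−1) = 1·125 = 125 (Konheim–Weiss)
Check (1,2,2,4) → sorted (1,2,2,4): b_i ≤ i ∀i, a PF.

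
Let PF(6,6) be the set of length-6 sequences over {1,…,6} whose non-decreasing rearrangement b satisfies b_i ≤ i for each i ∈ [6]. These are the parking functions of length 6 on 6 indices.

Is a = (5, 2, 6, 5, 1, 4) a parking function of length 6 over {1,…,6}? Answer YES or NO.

Sorted: b = (1, 2, 4, 5, 5, 6).
  b_1=1 ≤ 1
  b_2=2 ≤ 2
  b_3=4 > 3
  fails at i=3 ⇒ NO

NO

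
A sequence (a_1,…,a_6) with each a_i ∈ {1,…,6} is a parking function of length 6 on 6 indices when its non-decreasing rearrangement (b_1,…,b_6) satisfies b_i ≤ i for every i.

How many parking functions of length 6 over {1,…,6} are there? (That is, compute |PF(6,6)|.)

16807

#PF = (7−6)·7^(6−1) = 1×16807 = 16807
Example (1,3,4,2,3,6) → sorted (1,2,3,3,4,6): b_i ≤ i ∀i, a PF.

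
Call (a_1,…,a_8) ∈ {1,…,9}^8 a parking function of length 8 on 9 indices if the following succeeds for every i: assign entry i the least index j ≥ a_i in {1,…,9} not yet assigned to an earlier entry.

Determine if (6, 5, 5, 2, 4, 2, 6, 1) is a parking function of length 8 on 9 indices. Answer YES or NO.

YES

Sorted: b = (1, 2, 2, 4, 5, 5, 6, 6).
  b_1=1 ≤ 2
  b_2=2 ≤ 3
  b_3=2 ≤ 4
  b_4=4 ≤ 5
  b_5=5 ≤ 6
  b_6=5 ≤ 7
  b_7=6 ≤ 8
  b_8=6 ≤ 9
All bounds hold ⇒ YES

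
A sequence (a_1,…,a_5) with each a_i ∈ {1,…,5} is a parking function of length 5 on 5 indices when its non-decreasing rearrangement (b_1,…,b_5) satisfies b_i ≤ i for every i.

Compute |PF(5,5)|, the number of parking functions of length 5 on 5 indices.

Count = (5−5+1)·(5+1)^(5−1) = 1×1296 = 1296 (Konheim–Weiss)
E.g. (1,2,4,5,3) → sorted (1,2,3,4,5): b_i ≤ i ∀i, a PF.

1296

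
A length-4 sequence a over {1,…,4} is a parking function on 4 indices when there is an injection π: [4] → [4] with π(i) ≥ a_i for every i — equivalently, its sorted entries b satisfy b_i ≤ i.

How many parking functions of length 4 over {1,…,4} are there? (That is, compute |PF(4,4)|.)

#PF = 1·5^3 = 1×125 = 125
Check (1,1,3,2) → sorted (1,1,2,3): b_i ≤ i ∀i, a PF.

125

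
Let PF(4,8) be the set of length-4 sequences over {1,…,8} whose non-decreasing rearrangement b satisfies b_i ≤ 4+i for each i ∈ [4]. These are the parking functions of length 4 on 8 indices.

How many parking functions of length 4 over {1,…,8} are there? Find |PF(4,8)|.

3645

Count = (8−4+1)·(8+1)^(4−1) = 5·729 = 3645
Check (7,5,6,8) → sorted (5,6,7,8): b_i ≤ 4+i ∀i, a PF.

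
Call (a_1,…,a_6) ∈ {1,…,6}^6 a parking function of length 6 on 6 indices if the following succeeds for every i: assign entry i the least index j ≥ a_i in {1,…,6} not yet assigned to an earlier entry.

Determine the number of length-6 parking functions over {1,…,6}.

|PF| = (6−6+1)·(6+1)^(6−1) = 1 · 16807 = 16807 [KW]
E.g. (4,6,1,1,2,1) → sorted (1,1,1,2,4,6): b_i ≤ i ∀i, a PF.

16807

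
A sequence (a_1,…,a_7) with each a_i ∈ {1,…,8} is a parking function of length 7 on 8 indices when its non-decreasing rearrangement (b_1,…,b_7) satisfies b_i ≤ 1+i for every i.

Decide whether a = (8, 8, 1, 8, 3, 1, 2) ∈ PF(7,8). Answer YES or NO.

Sorted: b = (1, 1, 2, 3, 8, 8, 8).
  b_1=1 ≤ 2
  b_2=1 ≤ 3
  b_3=2 ≤ 4
  b_4=3 ≤ 5
  b_5=8 > 6
  fails at i=5 ⇒ NO

NO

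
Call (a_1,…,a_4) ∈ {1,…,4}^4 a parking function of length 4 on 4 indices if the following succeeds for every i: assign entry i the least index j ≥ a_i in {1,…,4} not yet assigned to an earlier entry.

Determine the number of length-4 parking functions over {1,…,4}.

|PF| = (5−4)·5^(4−1) = 1 · 125 = 125 [KW]
One tuple (4,1,1,2) → sorted (1,1,2,4): b_i ≤ i ∀i, a PF.

125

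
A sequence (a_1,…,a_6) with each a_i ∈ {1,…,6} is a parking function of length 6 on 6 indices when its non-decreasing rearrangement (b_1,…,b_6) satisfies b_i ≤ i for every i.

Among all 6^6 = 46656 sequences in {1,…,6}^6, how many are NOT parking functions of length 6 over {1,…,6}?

29849

|PF(6,6)| = (6+1−6)·(6+1)^{6−1} = 1 · 16807 = 16807 [KW]
Example (6,6,6,6,4,5) → sorted (4,5,6,6,6,6): b_1=4>1, not a PF.
So 46656 − 16807 = 29849 fail.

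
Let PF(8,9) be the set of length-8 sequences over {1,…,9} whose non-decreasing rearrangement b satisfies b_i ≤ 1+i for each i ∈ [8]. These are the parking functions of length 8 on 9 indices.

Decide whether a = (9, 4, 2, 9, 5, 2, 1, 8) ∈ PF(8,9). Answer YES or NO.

NO

Sorted: b = (1, 2, 2, 4, 5, 8, 9, 9).
  b_1=1 ≤ 2
  b_2=2 ≤ 3
  b_3=2 ≤ 4
  b_4=4 ≤ 5
  b_5=5 ≤ 6
  b_6=8 > 7
  fails at i=6 ⇒ NO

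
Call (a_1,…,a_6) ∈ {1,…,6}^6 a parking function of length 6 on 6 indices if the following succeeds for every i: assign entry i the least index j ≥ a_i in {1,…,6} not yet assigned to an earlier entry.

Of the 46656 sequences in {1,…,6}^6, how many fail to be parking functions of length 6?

29849

#PF = 1·7^5 = 1×16807 = 16807 [KW]
One tuple (6,3,4,4,6,4) → sorted (3,4,4,4,6,6): b_1=3>1, not a PF.
6^6 − 16807 = 46656 − 16807 = 29849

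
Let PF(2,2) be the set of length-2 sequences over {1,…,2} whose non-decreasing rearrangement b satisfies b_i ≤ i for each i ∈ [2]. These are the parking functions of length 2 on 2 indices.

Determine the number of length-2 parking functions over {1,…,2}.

3

|PF| = (2−2+1)·(2+1)^(2−1) = 1·3 = 3 (Pollak)
E.g. (1,1) → sorted (1,1): b_i ≤ i ∀i, a PF.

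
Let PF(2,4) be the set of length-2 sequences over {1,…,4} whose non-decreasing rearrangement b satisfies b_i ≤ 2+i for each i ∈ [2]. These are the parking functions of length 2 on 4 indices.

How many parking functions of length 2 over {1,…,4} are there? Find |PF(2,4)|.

#PF = 3·5^1 = 3×5 = 15 [KW]
One tuple (4,2) → sorted (2,4): b_i ≤ 2+i ∀i, a PF.

15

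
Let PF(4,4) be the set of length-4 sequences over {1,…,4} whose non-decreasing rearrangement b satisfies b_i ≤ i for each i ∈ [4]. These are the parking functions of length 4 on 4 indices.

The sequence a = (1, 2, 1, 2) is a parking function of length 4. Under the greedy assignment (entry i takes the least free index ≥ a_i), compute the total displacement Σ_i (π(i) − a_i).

Σπ = 4·5/2 = 10 (π permutes [4]); Σa = 1+2+1+2 = 6; disp = 10−6 = 4.

4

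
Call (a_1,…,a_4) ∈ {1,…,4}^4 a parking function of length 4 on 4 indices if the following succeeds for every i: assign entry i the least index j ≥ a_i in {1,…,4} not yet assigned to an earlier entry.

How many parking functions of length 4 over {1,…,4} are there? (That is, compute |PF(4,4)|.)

Count = (5−4)·5^(4−1) = 1×125 = 125 [KW]
E.g. (4,3,2,1) → sorted (1,2,3,4): b_i ≤ i ∀i, a PF.

125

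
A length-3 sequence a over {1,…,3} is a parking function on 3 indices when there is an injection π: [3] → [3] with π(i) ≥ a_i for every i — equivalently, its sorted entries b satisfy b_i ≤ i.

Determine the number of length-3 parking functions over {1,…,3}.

16

|PF| = (3+1−3)·(3+1)^{3−1} = 1 · 16 = 16 (Konheim–Weiss)
One tuple (1,1,3) → sorted (1,1,3): b_i ≤ i ∀i, a PF.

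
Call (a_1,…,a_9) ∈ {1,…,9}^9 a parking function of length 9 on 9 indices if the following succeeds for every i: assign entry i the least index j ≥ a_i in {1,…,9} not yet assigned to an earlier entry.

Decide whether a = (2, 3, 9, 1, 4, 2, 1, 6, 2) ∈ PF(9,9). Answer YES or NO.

Rearranged: b = (1, 1, 2, 2, 2, 3, 4, 6, 9).
  b_1=1 ≤ 1
  b_2=1 ≤ 2
  b_3=2 ≤ 3
  b_4=2 ≤ 4
  b_5=2 ≤ 5
  b_6=3 ≤ 6
  b_7=4 ≤ 7
  b_8=6 ≤ 8
  b_9=9 ≤ 9
All bounds hold ⇒ YES

YES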